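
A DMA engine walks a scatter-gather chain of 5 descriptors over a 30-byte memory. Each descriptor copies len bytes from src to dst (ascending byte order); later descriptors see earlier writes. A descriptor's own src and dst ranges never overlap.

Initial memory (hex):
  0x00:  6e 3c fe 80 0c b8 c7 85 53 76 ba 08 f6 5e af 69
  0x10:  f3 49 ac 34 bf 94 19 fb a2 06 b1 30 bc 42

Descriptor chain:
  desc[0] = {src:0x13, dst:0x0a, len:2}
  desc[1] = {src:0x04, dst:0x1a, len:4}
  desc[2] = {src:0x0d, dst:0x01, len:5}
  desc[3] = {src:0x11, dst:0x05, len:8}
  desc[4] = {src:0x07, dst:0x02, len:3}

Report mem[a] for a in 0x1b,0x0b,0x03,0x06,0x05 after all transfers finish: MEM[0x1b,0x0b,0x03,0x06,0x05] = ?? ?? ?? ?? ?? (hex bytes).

MEM[0x1b,0x0b,0x03,0x06,0x05] = b8 fb bf ac 49

  after D0: wrote 2B at 0x0a = 34bf
  after D1: wrote 4B at 0x1a = 0cb8c785
  after D2: wrote 5B at 0x01 = 5eaf69f349
  after D3: wrote 8B at 0x05 = 49ac34bf9419fba2
  after D4: wrote 3B at 0x02 = 34bf94
query mem[0x1b]=0xb8, mem[0x0b]=0xfb, mem[0x03]=0xbf, mem[0x06]=0xac, mem[0x05]=0x49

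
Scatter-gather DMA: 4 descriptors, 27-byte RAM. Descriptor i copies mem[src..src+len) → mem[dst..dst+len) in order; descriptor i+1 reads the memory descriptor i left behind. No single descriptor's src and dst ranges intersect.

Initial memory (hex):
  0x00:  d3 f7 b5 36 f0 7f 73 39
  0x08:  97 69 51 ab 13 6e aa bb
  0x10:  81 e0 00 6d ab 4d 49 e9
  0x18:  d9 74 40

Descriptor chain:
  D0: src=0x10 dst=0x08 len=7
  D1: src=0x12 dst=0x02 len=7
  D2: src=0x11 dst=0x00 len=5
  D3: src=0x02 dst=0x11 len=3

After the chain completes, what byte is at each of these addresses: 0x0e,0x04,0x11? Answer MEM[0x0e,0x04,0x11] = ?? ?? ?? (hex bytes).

D0: mem[0x08..0x0e] <- [81 e0 00 6d ab 4d 49]
D1: mem[0x02..0x08] <- [00 6d ab 4d 49 e9 d9]
D2: mem[0x00..0x04] <- [e0 00 6d ab 4d]
D3: mem[0x11..0x13] <- [6d ab 4d]
query mem[0x0e]=0x49, mem[0x04]=0x4d, mem[0x11]=0x6d

MEM[0x0e,0x04,0x11] = 49 4d 6d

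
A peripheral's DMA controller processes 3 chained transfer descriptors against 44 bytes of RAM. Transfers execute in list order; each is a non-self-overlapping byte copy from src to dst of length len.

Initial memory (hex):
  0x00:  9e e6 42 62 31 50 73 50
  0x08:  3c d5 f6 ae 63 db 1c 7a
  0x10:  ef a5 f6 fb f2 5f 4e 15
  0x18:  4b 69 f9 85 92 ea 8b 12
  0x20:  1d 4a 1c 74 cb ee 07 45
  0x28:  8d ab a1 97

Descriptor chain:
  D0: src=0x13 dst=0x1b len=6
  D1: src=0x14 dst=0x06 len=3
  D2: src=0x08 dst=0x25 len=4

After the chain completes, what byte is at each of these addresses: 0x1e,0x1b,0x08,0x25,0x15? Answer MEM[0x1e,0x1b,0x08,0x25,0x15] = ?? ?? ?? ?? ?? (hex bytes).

MEM[0x1e,0x1b,0x08,0x25,0x15] = 4e fb 4e 4e 5f

[0] 0x13->0x1b len=6 : fb f2 5f 4e 15 4b
[1] 0x14->0x06 len=3 : f2 5f 4e
[2] 0x08->0x25 len=4 : 4e d5 f6 ae
query mem[0x1e]=0x4e, mem[0x1b]=0xfb, mem[0x08]=0x4e, mem[0x25]=0x4e, mem[0x15]=0x5f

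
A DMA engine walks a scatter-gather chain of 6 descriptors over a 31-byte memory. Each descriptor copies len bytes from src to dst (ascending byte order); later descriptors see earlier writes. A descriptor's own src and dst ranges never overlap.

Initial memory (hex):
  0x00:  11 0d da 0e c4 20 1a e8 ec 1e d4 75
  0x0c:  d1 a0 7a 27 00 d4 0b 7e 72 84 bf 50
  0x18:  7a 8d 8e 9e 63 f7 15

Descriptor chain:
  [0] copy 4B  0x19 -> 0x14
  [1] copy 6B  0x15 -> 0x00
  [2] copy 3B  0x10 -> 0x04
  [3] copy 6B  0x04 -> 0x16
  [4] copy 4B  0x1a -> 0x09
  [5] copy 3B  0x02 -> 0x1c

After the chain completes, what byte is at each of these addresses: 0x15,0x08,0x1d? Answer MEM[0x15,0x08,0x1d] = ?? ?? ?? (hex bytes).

  after D0: wrote 4B at 0x14 = 8d8e9e63
  after D1: wrote 6B at 0x00 = 8e9e637a8d8e
  after D2: wrote 3B at 0x04 = 00d40b
  after D3: wrote 6B at 0x16 = 00d40be8ec1e
  after D4: wrote 4B at 0x09 = ec1e63f7
  after D5: wrote 3B at 0x1c = 637a00
query mem[0x15]=0x8e, mem[0x08]=0xec, mem[0x1d]=0x7a

MEM[0x15,0x08,0x1d] = 8e ec 7a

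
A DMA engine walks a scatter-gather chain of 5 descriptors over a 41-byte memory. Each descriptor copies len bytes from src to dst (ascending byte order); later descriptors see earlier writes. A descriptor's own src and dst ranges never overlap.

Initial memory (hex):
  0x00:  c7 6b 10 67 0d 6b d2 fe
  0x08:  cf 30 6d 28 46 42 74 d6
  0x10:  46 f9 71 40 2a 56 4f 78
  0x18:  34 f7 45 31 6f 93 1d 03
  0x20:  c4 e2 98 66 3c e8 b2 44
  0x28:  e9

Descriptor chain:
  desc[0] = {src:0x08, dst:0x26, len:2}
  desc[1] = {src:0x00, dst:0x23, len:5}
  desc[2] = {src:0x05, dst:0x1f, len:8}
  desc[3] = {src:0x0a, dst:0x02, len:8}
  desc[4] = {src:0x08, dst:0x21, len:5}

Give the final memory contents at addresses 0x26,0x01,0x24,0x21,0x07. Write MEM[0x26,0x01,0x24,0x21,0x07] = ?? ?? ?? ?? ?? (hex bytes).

MEM[0x26,0x01,0x24,0x21,0x07] = 46 6b 28 46 d6

  after D0: wrote 2B at 0x26 = cf30
  after D1: wrote 5B at 0x23 = c76b10670d
  after D2: wrote 8B at 0x1f = 6bd2fecf306d2846
  after D3: wrote 8B at 0x02 = 6d28464274d646f9
  after D4: wrote 5B at 0x21 = 46f96d2846
query mem[0x26]=0x46, mem[0x01]=0x6b, mem[0x24]=0x28, mem[0x21]=0x46, mem[0x07]=0xd6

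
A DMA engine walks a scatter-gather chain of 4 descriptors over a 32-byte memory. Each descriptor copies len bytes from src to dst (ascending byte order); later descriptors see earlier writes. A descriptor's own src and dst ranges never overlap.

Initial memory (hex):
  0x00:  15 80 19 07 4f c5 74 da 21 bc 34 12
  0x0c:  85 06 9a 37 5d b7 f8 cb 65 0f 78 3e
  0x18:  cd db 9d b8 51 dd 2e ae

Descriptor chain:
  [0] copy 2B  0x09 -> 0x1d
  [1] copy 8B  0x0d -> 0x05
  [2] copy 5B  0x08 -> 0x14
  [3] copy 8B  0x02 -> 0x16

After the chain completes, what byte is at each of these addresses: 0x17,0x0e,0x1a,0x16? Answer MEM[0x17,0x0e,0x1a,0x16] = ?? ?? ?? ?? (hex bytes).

MEM[0x17,0x0e,0x1a,0x16] = 07 9a 9a 19

#0 dst[0x1d+2] := {0xbc,0x34}
#1 dst[0x05+8] := {0x06,0x9a,0x37,0x5d,0xb7,0xf8,0xcb,0x65}
#2 dst[0x14+5] := {0x5d,0xb7,0xf8,0xcb,0x65}
#3 dst[0x16+8] := {0x19,0x07,0x4f,0x06,0x9a,0x37,0x5d,0xb7}
query mem[0x17]=0x07, mem[0x0e]=0x9a, mem[0x1a]=0x9a, mem[0x16]=0x19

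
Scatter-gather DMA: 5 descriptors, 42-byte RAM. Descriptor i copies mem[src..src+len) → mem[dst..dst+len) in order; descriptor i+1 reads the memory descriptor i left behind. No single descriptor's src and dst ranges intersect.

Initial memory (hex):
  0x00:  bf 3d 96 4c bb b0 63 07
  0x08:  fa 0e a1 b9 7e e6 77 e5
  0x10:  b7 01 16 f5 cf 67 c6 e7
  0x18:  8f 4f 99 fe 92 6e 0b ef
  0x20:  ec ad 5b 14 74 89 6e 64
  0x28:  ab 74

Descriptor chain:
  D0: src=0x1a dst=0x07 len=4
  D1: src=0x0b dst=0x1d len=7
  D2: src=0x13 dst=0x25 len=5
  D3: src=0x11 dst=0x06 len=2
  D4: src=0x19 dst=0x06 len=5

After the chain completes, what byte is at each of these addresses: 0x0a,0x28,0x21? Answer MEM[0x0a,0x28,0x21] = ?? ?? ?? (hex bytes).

#0 dst[0x07+4] := {0x99,0xfe,0x92,0x6e}
#1 dst[0x1d+7] := {0xb9,0x7e,0xe6,0x77,0xe5,0xb7,0x01}
#2 dst[0x25+5] := {0xf5,0xcf,0x67,0xc6,0xe7}
#3 dst[0x06+2] := {0x01,0x16}
#4 dst[0x06+5] := {0x4f,0x99,0xfe,0x92,0xb9}
query mem[0x0a]=0xb9, mem[0x28]=0xc6, mem[0x21]=0xe5

MEM[0x0a,0x28,0x21] = b9 c6 e5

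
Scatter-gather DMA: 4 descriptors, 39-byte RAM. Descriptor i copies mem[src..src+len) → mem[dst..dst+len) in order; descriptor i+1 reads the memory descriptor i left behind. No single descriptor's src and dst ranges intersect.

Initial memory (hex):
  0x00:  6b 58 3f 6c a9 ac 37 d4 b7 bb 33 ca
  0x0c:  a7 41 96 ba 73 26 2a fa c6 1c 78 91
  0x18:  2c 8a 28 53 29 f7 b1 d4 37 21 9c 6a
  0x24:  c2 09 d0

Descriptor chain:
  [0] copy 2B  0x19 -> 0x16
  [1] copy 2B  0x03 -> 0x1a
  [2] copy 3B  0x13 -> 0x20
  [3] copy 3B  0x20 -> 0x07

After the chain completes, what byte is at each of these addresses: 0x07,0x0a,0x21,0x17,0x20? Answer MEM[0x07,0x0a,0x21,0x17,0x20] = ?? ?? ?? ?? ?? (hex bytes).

D0: mem[0x16..0x17] <- [8a 28]
D1: mem[0x1a..0x1b] <- [6c a9]
D2: mem[0x20..0x22] <- [fa c6 1c]
D3: mem[0x07..0x09] <- [fa c6 1c]
query mem[0x07]=0xfa, mem[0x0a]=0x33, mem[0x21]=0xc6, mem[0x17]=0x28, mem[0x20]=0xfa

MEM[0x07,0x0a,0x21,0x17,0x20] = fa 33 c6 28 fa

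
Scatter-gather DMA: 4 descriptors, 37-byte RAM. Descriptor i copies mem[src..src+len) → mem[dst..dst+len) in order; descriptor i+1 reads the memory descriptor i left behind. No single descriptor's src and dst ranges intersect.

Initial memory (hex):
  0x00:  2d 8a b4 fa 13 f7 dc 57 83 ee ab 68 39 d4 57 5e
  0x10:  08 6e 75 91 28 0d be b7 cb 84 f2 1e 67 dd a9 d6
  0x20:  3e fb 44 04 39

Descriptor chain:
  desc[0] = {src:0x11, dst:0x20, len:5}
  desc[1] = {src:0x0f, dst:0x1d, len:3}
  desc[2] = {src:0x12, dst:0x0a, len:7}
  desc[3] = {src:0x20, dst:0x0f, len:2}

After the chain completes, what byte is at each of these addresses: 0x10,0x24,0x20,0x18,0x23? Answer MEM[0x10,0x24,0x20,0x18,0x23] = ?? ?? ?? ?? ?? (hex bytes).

  after D0: wrote 5B at 0x20 = 6e7591280d
  after D1: wrote 3B at 0x1d = 5e086e
  after D2: wrote 7B at 0x0a = 7591280dbeb7cb
  after D3: wrote 2B at 0x0f = 6e75
query mem[0x10]=0x75, mem[0x24]=0x0d, mem[0x20]=0x6e, mem[0x18]=0xcb, mem[0x23]=0x28

MEM[0x10,0x24,0x20,0x18,0x23] = 75 0d 6e cb 28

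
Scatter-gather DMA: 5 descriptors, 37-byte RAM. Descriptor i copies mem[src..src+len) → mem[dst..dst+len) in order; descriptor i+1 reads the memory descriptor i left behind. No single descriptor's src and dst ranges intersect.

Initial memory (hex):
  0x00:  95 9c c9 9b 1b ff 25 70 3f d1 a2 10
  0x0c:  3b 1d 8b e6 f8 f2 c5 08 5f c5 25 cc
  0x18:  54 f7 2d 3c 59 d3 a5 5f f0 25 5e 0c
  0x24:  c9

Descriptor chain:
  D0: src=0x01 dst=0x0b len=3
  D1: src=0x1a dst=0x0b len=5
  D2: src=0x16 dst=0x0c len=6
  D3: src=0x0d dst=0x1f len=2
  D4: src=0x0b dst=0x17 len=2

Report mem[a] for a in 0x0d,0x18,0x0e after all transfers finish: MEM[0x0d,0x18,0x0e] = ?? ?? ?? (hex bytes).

  after D0: wrote 3B at 0x0b = 9cc99b
  after D1: wrote 5B at 0x0b = 2d3c59d3a5
  after D2: wrote 6B at 0x0c = 25cc54f72d3c
  after D3: wrote 2B at 0x1f = cc54
  after D4: wrote 2B at 0x17 = 2d25
query mem[0x0d]=0xcc, mem[0x18]=0x25, mem[0x0e]=0x54

MEM[0x0d,0x18,0x0e] = cc 25 54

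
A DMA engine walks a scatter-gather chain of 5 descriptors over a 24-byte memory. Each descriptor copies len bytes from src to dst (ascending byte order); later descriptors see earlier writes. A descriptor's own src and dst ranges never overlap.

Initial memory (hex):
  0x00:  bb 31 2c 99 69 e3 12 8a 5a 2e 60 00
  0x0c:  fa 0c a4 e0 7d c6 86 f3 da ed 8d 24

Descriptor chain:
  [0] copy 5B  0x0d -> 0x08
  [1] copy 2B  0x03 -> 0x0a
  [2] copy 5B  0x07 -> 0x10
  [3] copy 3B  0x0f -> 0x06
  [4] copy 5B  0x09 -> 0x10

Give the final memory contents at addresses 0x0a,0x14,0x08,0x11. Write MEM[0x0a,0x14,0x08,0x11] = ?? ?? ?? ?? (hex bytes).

#0 dst[0x08+5] := {0x0c,0xa4,0xe0,0x7d,0xc6}
#1 dst[0x0a+2] := {0x99,0x69}
#2 dst[0x10+5] := {0x8a,0x0c,0xa4,0x99,0x69}
#3 dst[0x06+3] := {0xe0,0x8a,0x0c}
#4 dst[0x10+5] := {0xa4,0x99,0x69,0xc6,0x0c}
query mem[0x0a]=0x99, mem[0x14]=0x0c, mem[0x08]=0x0c, mem[0x11]=0x99

MEM[0x0a,0x14,0x08,0x11] = 99 0c 0c 99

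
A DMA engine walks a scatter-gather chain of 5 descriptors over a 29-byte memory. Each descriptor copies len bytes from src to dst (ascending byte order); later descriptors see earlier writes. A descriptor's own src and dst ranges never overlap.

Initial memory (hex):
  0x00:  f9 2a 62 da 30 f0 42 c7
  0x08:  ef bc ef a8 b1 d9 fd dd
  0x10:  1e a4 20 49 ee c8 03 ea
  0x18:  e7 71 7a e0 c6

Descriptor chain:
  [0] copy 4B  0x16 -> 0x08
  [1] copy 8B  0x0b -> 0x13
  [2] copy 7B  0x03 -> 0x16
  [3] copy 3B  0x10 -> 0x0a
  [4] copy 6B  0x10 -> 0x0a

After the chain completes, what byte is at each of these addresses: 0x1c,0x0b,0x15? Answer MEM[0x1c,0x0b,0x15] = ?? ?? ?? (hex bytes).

MEM[0x1c,0x0b,0x15] = ea a4 d9

D0: mem[0x08..0x0b] <- [03 ea e7 71]
D1: mem[0x13..0x1a] <- [71 b1 d9 fd dd 1e a4 20]
D2: mem[0x16..0x1c] <- [da 30 f0 42 c7 03 ea]
D3: mem[0x0a..0x0c] <- [1e a4 20]
D4: mem[0x0a..0x0f] <- [1e a4 20 71 b1 d9]
query mem[0x1c]=0xea, mem[0x0b]=0xa4, mem[0x15]=0xd9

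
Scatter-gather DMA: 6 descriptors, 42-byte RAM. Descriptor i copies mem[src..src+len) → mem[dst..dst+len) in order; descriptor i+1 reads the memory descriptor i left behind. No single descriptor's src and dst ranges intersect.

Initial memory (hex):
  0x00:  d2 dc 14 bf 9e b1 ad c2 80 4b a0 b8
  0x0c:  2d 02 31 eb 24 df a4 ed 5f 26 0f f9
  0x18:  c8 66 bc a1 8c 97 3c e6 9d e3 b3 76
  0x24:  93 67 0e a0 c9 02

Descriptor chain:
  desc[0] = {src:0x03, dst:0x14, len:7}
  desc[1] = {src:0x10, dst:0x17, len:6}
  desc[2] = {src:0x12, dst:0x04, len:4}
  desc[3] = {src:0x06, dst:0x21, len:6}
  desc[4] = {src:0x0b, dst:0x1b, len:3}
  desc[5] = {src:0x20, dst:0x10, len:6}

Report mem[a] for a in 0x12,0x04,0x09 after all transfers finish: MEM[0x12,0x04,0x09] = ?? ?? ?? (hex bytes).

[0] 0x03->0x14 len=7 : bf 9e b1 ad c2 80 4b
[1] 0x10->0x17 len=6 : 24 df a4 ed bf 9e
[2] 0x12->0x04 len=4 : a4 ed bf 9e
[3] 0x06->0x21 len=6 : bf 9e 80 4b a0 b8
[4] 0x0b->0x1b len=3 : b8 2d 02
[5] 0x20->0x10 len=6 : 9d bf 9e 80 4b a0
query mem[0x12]=0x9e, mem[0x04]=0xa4, mem[0x09]=0x4b

MEM[0x12,0x04,0x09] = 9e a4 4b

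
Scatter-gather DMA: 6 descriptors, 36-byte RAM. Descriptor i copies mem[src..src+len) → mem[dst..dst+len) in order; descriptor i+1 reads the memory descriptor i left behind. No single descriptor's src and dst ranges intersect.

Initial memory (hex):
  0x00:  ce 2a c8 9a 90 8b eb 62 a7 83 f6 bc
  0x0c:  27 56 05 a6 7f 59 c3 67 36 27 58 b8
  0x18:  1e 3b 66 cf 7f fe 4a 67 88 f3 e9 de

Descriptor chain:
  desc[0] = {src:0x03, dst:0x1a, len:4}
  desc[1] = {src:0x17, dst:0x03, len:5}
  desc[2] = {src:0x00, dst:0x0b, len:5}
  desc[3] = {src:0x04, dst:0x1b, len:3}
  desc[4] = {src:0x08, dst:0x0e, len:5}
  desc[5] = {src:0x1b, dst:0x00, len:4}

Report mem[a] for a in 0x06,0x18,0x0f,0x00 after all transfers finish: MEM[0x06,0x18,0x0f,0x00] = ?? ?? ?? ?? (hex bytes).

  after D0: wrote 4B at 0x1a = 9a908beb
  after D1: wrote 5B at 0x03 = b81e3b9a90
  after D2: wrote 5B at 0x0b = ce2ac8b81e
  after D3: wrote 3B at 0x1b = 1e3b9a
  after D4: wrote 5B at 0x0e = a783f6ce2a
  after D5: wrote 4B at 0x00 = 1e3b9a4a
query mem[0x06]=0x9a, mem[0x18]=0x1e, mem[0x0f]=0x83, mem[0x00]=0x1e

MEM[0x06,0x18,0x0f,0x00] = 9a 1e 83 1e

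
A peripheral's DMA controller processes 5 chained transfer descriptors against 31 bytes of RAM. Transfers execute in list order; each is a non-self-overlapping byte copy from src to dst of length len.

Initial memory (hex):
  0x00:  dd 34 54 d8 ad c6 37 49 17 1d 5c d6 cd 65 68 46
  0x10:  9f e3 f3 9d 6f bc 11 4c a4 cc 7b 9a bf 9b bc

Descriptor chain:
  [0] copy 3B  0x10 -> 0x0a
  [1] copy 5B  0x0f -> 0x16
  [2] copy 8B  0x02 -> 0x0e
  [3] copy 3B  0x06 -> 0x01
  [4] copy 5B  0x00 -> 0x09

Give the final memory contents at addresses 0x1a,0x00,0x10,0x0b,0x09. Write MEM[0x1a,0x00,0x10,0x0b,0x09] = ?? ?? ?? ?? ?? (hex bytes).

MEM[0x1a,0x00,0x10,0x0b,0x09] = 9d dd ad 49 dd

  after D0: wrote 3B at 0x0a = 9fe3f3
  after D1: wrote 5B at 0x16 = 469fe3f39d
  after D2: wrote 8B at 0x0e = 54d8adc63749171d
  after D3: wrote 3B at 0x01 = 374917
  after D4: wrote 5B at 0x09 = dd374917ad
query mem[0x1a]=0x9d, mem[0x00]=0xdd, mem[0x10]=0xad, mem[0x0b]=0x49, mem[0x09]=0xdd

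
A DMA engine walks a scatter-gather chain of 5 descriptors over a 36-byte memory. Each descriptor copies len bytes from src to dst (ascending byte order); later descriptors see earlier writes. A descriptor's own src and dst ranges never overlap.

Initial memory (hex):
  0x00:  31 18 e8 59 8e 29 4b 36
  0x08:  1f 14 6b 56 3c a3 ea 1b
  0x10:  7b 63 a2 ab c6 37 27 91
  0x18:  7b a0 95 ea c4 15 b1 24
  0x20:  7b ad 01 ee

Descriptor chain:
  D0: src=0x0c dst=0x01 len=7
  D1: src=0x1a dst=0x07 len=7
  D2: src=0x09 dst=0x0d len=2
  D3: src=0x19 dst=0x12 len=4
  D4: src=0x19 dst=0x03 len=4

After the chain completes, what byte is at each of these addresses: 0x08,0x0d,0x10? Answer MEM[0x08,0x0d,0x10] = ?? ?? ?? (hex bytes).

MEM[0x08,0x0d,0x10] = ea c4 7b

D0: mem[0x01..0x07] <- [3c a3 ea 1b 7b 63 a2]
D1: mem[0x07..0x0d] <- [95 ea c4 15 b1 24 7b]
D2: mem[0x0d..0x0e] <- [c4 15]
D3: mem[0x12..0x15] <- [a0 95 ea c4]
D4: mem[0x03..0x06] <- [a0 95 ea c4]
query mem[0x08]=0xea, mem[0x0d]=0xc4, mem[0x10]=0x7b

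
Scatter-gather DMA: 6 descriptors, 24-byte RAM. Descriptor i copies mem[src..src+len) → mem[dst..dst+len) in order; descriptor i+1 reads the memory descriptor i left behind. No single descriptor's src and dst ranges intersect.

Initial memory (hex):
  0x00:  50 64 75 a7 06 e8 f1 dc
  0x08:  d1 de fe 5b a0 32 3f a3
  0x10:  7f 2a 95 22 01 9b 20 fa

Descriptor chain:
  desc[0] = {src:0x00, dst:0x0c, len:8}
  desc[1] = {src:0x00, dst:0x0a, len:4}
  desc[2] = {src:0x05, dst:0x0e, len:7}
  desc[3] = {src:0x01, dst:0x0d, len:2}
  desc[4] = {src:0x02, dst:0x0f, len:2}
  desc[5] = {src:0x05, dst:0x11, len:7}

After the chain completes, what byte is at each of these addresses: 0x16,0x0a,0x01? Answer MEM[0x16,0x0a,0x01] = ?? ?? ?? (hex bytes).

MEM[0x16,0x0a,0x01] = 50 50 64

[0] 0x00->0x0c len=8 : 50 64 75 a7 06 e8 f1 dc
[1] 0x00->0x0a len=4 : 50 64 75 a7
[2] 0x05->0x0e len=7 : e8 f1 dc d1 de 50 64
[3] 0x01->0x0d len=2 : 64 75
[4] 0x02->0x0f len=2 : 75 a7
[5] 0x05->0x11 len=7 : e8 f1 dc d1 de 50 64
query mem[0x16]=0x50, mem[0x0a]=0x50, mem[0x01]=0x64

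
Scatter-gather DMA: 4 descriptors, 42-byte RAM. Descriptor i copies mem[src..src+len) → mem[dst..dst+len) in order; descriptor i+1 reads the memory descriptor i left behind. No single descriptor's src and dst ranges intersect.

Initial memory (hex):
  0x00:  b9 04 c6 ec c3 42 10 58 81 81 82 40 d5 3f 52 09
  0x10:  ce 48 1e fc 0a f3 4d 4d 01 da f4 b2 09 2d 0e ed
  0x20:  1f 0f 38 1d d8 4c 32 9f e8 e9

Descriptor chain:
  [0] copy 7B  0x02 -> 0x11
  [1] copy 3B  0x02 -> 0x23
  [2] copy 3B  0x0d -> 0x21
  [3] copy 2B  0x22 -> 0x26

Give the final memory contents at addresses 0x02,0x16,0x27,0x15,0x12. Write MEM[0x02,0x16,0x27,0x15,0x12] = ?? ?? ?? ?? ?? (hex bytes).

MEM[0x02,0x16,0x27,0x15,0x12] = c6 58 09 10 ec

  after D0: wrote 7B at 0x11 = c6ecc342105881
  after D1: wrote 3B at 0x23 = c6ecc3
  after D2: wrote 3B at 0x21 = 3f5209
  after D3: wrote 2B at 0x26 = 5209
query mem[0x02]=0xc6, mem[0x16]=0x58, mem[0x27]=0x09, mem[0x15]=0x10, mem[0x12]=0xec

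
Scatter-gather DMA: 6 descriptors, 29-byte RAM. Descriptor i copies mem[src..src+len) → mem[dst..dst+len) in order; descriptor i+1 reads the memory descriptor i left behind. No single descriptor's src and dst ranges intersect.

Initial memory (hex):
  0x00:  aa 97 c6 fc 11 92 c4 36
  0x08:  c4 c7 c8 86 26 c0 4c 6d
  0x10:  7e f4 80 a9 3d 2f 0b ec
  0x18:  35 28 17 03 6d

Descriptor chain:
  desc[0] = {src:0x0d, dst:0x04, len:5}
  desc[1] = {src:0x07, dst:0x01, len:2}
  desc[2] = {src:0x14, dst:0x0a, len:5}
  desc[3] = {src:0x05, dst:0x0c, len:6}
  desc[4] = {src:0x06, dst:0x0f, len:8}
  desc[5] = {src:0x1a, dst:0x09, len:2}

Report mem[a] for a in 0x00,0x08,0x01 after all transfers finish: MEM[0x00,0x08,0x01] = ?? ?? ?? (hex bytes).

  after D0: wrote 5B at 0x04 = c04c6d7ef4
  after D1: wrote 2B at 0x01 = 7ef4
  after D2: wrote 5B at 0x0a = 3d2f0bec35
  after D3: wrote 6B at 0x0c = 4c6d7ef4c73d
  after D4: wrote 8B at 0x0f = 6d7ef4c73d2f4c6d
  after D5: wrote 2B at 0x09 = 1703
query mem[0x00]=0xaa, mem[0x08]=0xf4, mem[0x01]=0x7e

MEM[0x00,0x08,0x01] = aa f4 7e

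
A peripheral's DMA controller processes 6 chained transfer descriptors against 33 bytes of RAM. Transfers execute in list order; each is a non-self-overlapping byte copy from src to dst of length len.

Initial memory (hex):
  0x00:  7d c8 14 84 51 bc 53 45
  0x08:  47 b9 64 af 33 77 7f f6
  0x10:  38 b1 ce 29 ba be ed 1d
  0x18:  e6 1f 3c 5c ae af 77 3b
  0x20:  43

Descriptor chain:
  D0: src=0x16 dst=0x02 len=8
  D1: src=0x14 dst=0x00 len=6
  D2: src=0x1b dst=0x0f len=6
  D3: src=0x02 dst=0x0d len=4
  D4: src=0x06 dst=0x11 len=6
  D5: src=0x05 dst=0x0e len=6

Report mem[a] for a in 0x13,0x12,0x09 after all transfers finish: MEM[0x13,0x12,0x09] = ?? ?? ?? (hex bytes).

MEM[0x13,0x12,0x09] = 64 af af

D0: mem[0x02..0x09] <- [ed 1d e6 1f 3c 5c ae af]
D1: mem[0x00..0x05] <- [ba be ed 1d e6 1f]
D2: mem[0x0f..0x14] <- [5c ae af 77 3b 43]
D3: mem[0x0d..0x10] <- [ed 1d e6 1f]
D4: mem[0x11..0x16] <- [3c 5c ae af 64 af]
D5: mem[0x0e..0x13] <- [1f 3c 5c ae af 64]
query mem[0x13]=0x64, mem[0x12]=0xaf, mem[0x09]=0xaf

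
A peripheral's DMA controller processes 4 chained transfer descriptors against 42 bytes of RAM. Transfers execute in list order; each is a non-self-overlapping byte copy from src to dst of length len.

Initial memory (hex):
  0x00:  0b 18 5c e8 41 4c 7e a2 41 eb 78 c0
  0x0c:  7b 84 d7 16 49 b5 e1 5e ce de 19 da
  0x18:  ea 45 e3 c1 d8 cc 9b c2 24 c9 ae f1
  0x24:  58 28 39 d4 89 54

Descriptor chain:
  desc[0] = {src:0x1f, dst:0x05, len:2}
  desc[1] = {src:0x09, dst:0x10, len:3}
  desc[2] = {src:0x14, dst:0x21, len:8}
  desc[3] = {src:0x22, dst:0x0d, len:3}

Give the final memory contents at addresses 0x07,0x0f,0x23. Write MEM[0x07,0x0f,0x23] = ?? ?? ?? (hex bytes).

MEM[0x07,0x0f,0x23] = a2 da 19

D0: mem[0x05..0x06] <- [c2 24]
D1: mem[0x10..0x12] <- [eb 78 c0]
D2: mem[0x21..0x28] <- [ce de 19 da ea 45 e3 c1]
D3: mem[0x0d..0x0f] <- [de 19 da]
query mem[0x07]=0xa2, mem[0x0f]=0xda, mem[0x23]=0x19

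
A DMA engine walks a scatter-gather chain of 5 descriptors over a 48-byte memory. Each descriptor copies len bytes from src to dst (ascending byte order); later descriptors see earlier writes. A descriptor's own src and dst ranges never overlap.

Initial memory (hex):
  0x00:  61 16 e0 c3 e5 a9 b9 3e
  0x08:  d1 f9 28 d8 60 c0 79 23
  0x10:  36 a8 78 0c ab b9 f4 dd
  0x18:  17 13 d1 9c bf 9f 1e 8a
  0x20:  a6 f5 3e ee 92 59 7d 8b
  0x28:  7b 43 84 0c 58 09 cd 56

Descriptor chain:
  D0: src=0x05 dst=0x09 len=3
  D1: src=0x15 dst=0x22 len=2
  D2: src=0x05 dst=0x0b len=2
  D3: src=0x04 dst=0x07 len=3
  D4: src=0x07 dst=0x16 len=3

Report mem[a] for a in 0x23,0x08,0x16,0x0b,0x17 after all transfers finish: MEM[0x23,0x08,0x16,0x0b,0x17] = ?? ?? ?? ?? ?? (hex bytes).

MEM[0x23,0x08,0x16,0x0b,0x17] = f4 a9 e5 a9 a9

  after D0: wrote 3B at 0x09 = a9b93e
  after D1: wrote 2B at 0x22 = b9f4
  after D2: wrote 2B at 0x0b = a9b9
  after D3: wrote 3B at 0x07 = e5a9b9
  after D4: wrote 3B at 0x16 = e5a9b9
query mem[0x23]=0xf4, mem[0x08]=0xa9, mem[0x16]=0xe5, mem[0x0b]=0xa9, mem[0x17]=0xa9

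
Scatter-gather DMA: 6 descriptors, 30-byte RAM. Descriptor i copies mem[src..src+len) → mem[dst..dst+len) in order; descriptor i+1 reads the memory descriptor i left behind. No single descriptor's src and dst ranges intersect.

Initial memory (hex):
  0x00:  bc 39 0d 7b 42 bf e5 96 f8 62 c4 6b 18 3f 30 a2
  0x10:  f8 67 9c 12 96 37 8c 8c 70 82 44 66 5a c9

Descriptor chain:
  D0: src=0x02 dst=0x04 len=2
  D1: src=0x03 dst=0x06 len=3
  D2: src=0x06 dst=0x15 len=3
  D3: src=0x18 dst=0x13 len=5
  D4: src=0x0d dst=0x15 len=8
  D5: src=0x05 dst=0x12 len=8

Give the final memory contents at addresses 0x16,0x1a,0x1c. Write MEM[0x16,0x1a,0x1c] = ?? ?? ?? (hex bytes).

MEM[0x16,0x1a,0x1c] = 62 9c 82

#0 dst[0x04+2] := {0x0d,0x7b}
#1 dst[0x06+3] := {0x7b,0x0d,0x7b}
#2 dst[0x15+3] := {0x7b,0x0d,0x7b}
#3 dst[0x13+5] := {0x70,0x82,0x44,0x66,0x5a}
#4 dst[0x15+8] := {0x3f,0x30,0xa2,0xf8,0x67,0x9c,0x70,0x82}
#5 dst[0x12+8] := {0x7b,0x7b,0x0d,0x7b,0x62,0xc4,0x6b,0x18}
query mem[0x16]=0x62, mem[0x1a]=0x9c, mem[0x1c]=0x82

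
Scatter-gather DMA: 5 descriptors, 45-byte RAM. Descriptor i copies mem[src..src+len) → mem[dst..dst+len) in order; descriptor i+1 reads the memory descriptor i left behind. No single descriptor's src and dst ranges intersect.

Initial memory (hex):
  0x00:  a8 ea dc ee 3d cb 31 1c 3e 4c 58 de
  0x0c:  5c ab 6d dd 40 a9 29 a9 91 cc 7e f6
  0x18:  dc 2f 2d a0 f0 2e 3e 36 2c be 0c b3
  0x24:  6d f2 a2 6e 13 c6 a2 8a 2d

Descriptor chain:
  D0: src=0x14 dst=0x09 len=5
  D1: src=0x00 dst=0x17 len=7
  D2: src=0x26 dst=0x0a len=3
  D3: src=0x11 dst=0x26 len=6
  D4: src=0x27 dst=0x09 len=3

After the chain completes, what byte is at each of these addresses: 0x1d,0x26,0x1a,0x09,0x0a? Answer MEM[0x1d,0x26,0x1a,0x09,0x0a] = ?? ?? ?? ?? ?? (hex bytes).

MEM[0x1d,0x26,0x1a,0x09,0x0a] = 31 a9 ee 29 a9

#0 dst[0x09+5] := {0x91,0xcc,0x7e,0xf6,0xdc}
#1 dst[0x17+7] := {0xa8,0xea,0xdc,0xee,0x3d,0xcb,0x31}
#2 dst[0x0a+3] := {0xa2,0x6e,0x13}
#3 dst[0x26+6] := {0xa9,0x29,0xa9,0x91,0xcc,0x7e}
#4 dst[0x09+3] := {0x29,0xa9,0x91}
query mem[0x1d]=0x31, mem[0x26]=0xa9, mem[0x1a]=0xee, mem[0x09]=0x29, mem[0x0a]=0xa9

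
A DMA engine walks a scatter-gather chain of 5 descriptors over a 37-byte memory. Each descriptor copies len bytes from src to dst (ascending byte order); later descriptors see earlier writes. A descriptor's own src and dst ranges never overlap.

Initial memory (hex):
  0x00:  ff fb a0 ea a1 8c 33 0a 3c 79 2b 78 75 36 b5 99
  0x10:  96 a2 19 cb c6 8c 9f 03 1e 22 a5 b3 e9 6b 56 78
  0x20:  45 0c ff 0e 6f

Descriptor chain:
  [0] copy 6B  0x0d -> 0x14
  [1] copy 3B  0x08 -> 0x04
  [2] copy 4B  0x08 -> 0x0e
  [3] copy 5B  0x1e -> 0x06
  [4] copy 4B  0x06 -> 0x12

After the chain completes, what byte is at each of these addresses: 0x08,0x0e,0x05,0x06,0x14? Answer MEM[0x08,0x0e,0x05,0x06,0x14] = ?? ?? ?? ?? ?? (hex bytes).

  after D0: wrote 6B at 0x14 = 36b59996a219
  after D1: wrote 3B at 0x04 = 3c792b
  after D2: wrote 4B at 0x0e = 3c792b78
  after D3: wrote 5B at 0x06 = 5678450cff
  after D4: wrote 4B at 0x12 = 5678450c
query mem[0x08]=0x45, mem[0x0e]=0x3c, mem[0x05]=0x79, mem[0x06]=0x56, mem[0x14]=0x45

MEM[0x08,0x0e,0x05,0x06,0x14] = 45 3c 79 56 45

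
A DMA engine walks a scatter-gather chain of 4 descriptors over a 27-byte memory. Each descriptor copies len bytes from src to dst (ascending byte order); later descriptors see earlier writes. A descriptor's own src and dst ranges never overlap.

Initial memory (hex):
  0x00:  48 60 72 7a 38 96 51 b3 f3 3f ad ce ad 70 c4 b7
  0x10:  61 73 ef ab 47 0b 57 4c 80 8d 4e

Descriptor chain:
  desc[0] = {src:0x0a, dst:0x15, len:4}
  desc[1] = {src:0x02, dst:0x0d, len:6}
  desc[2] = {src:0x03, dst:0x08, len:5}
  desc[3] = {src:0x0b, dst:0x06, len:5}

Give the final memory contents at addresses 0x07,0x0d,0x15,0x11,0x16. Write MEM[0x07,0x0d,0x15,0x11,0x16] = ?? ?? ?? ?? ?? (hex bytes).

MEM[0x07,0x0d,0x15,0x11,0x16] = b3 72 ad 51 ce

[0] 0x0a->0x15 len=4 : ad ce ad 70
[1] 0x02->0x0d len=6 : 72 7a 38 96 51 b3
[2] 0x03->0x08 len=5 : 7a 38 96 51 b3
[3] 0x0b->0x06 len=5 : 51 b3 72 7a 38
query mem[0x07]=0xb3, mem[0x0d]=0x72, mem[0x15]=0xad, mem[0x11]=0x51, mem[0x16]=0xce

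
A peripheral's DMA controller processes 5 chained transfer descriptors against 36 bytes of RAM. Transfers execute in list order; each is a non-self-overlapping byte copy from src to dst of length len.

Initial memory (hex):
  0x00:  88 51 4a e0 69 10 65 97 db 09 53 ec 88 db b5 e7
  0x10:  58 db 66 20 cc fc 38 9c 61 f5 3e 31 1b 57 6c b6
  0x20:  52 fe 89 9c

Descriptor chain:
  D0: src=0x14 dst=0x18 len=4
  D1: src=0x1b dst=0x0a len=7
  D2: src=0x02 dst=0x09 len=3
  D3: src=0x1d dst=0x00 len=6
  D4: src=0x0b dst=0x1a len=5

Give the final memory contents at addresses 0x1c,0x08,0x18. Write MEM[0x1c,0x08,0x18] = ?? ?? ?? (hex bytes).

  after D0: wrote 4B at 0x18 = ccfc389c
  after D1: wrote 7B at 0x0a = 9c1b576cb652fe
  after D2: wrote 3B at 0x09 = 4ae069
  after D3: wrote 6B at 0x00 = 576cb652fe89
  after D4: wrote 5B at 0x1a = 69576cb652
query mem[0x1c]=0x6c, mem[0x08]=0xdb, mem[0x18]=0xcc

MEM[0x1c,0x08,0x18] = 6c db cc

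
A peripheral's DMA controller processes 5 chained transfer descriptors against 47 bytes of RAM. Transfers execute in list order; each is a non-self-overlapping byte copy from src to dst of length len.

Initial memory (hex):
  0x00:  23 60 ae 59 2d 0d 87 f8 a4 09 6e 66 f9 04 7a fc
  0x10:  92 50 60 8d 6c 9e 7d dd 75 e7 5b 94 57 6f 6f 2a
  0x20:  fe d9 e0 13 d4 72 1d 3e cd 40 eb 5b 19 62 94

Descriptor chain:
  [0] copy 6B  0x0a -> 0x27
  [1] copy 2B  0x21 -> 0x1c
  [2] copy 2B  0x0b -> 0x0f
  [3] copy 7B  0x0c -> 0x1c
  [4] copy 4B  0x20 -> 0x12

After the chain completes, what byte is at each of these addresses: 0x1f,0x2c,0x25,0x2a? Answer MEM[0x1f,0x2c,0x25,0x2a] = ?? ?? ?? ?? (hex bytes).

MEM[0x1f,0x2c,0x25,0x2a] = 66 fc 72 04

D0: mem[0x27..0x2c] <- [6e 66 f9 04 7a fc]
D1: mem[0x1c..0x1d] <- [d9 e0]
D2: mem[0x0f..0x10] <- [66 f9]
D3: mem[0x1c..0x22] <- [f9 04 7a 66 f9 50 60]
D4: mem[0x12..0x15] <- [f9 50 60 13]
query mem[0x1f]=0x66, mem[0x2c]=0xfc, mem[0x25]=0x72, mem[0x2a]=0x04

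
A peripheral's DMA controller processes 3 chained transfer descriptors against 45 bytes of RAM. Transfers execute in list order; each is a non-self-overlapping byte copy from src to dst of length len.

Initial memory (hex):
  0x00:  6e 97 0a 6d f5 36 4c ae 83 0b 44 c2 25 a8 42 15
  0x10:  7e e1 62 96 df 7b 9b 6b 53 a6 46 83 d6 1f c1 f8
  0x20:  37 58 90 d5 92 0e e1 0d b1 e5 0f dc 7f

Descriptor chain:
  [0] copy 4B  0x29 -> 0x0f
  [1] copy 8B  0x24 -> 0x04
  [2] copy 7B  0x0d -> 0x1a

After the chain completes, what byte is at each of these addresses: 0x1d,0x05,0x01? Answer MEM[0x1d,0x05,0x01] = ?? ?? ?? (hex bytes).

MEM[0x1d,0x05,0x01] = 0f 0e 97

#0 dst[0x0f+4] := {0xe5,0x0f,0xdc,0x7f}
#1 dst[0x04+8] := {0x92,0x0e,0xe1,0x0d,0xb1,0xe5,0x0f,0xdc}
#2 dst[0x1a+7] := {0xa8,0x42,0xe5,0x0f,0xdc,0x7f,0x96}
query mem[0x1d]=0x0f, mem[0x05]=0x0e, mem[0x01]=0x97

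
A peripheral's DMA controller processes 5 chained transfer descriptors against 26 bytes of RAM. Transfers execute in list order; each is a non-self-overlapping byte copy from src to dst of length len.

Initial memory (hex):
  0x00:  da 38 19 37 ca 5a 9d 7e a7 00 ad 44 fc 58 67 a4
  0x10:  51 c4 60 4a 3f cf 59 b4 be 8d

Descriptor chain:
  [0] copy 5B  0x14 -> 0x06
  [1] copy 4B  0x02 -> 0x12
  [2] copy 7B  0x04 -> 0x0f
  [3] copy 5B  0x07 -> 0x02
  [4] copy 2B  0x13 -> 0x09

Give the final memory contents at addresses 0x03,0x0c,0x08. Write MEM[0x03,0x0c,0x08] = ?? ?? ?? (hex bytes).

MEM[0x03,0x0c,0x08] = 59 fc 59

  after D0: wrote 5B at 0x06 = 3fcf59b4be
  after D1: wrote 4B at 0x12 = 1937ca5a
  after D2: wrote 7B at 0x0f = ca5a3fcf59b4be
  after D3: wrote 5B at 0x02 = cf59b4be44
  after D4: wrote 2B at 0x09 = 59b4
query mem[0x03]=0x59, mem[0x0c]=0xfc, mem[0x08]=0x59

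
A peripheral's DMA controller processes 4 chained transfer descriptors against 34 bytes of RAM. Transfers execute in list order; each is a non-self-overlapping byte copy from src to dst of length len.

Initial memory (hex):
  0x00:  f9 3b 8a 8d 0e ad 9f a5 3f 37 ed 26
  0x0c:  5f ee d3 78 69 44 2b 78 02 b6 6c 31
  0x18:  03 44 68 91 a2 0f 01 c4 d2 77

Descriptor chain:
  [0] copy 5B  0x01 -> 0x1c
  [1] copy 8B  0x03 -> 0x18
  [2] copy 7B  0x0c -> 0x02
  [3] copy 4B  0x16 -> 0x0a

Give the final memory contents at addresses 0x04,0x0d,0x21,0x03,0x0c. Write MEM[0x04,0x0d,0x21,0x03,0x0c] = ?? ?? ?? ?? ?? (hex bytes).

MEM[0x04,0x0d,0x21,0x03,0x0c] = d3 0e 77 ee 8d

#0 dst[0x1c+5] := {0x3b,0x8a,0x8d,0x0e,0xad}
#1 dst[0x18+8] := {0x8d,0x0e,0xad,0x9f,0xa5,0x3f,0x37,0xed}
#2 dst[0x02+7] := {0x5f,0xee,0xd3,0x78,0x69,0x44,0x2b}
#3 dst[0x0a+4] := {0x6c,0x31,0x8d,0x0e}
query mem[0x04]=0xd3, mem[0x0d]=0x0e, mem[0x21]=0x77, mem[0x03]=0xee, mem[0x0c]=0x8d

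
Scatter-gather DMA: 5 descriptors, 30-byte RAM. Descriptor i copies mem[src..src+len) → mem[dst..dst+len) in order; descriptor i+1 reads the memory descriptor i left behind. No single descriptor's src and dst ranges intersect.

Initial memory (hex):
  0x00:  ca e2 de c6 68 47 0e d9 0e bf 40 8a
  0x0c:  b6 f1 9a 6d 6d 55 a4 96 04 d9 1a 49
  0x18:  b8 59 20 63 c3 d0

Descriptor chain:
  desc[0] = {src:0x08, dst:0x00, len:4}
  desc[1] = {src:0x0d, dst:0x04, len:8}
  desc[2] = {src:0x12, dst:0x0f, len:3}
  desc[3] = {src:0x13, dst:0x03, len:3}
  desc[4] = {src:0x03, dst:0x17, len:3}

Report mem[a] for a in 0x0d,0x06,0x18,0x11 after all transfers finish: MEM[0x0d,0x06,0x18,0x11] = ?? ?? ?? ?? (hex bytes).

MEM[0x0d,0x06,0x18,0x11] = f1 6d 04 04

D0: mem[0x00..0x03] <- [0e bf 40 8a]
D1: mem[0x04..0x0b] <- [f1 9a 6d 6d 55 a4 96 04]
D2: mem[0x0f..0x11] <- [a4 96 04]
D3: mem[0x03..0x05] <- [96 04 d9]
D4: mem[0x17..0x19] <- [96 04 d9]
query mem[0x0d]=0xf1, mem[0x06]=0x6d, mem[0x18]=0x04, mem[0x11]=0x04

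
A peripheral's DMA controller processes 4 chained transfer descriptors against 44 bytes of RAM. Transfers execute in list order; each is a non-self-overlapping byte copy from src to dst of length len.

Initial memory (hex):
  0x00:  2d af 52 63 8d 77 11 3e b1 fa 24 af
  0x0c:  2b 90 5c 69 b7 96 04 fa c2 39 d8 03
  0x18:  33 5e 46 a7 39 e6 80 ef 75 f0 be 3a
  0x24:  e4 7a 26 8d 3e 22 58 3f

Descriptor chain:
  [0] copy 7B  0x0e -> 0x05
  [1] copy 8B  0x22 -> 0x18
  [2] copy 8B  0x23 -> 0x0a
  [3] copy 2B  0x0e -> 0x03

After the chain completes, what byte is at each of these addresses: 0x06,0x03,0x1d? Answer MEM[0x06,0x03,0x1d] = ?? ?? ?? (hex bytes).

MEM[0x06,0x03,0x1d] = 69 8d 8d

[0] 0x0e->0x05 len=7 : 5c 69 b7 96 04 fa c2
[1] 0x22->0x18 len=8 : be 3a e4 7a 26 8d 3e 22
[2] 0x23->0x0a len=8 : 3a e4 7a 26 8d 3e 22 58
[3] 0x0e->0x03 len=2 : 8d 3e
query mem[0x06]=0x69, mem[0x03]=0x8d, mem[0x1d]=0x8d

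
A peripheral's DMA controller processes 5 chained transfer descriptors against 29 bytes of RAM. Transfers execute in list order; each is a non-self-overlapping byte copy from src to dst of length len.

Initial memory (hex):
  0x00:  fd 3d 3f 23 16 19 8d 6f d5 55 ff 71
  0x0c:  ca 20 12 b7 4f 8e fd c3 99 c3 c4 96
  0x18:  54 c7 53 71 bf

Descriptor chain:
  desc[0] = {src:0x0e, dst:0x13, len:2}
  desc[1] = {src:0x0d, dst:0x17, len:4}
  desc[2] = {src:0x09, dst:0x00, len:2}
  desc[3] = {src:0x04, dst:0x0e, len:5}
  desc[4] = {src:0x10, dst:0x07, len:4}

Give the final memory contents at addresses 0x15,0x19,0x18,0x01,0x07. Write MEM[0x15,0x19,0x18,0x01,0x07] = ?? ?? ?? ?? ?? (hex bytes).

D0: mem[0x13..0x14] <- [12 b7]
D1: mem[0x17..0x1a] <- [20 12 b7 4f]
D2: mem[0x00..0x01] <- [55 ff]
D3: mem[0x0e..0x12] <- [16 19 8d 6f d5]
D4: mem[0x07..0x0a] <- [8d 6f d5 12]
query mem[0x15]=0xc3, mem[0x19]=0xb7, mem[0x18]=0x12, mem[0x01]=0xff, mem[0x07]=0x8d

MEM[0x15,0x19,0x18,0x01,0x07] = c3 b7 12 ff 8d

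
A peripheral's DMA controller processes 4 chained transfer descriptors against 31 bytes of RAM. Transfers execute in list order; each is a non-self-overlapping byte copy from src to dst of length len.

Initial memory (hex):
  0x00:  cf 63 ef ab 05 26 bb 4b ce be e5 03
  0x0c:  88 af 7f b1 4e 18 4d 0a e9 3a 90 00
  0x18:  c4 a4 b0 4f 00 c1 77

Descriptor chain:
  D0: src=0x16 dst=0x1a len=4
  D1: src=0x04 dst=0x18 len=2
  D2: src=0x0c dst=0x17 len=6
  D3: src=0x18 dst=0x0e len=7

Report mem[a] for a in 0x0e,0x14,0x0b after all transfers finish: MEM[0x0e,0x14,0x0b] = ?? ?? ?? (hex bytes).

  after D0: wrote 4B at 0x1a = 9000c4a4
  after D1: wrote 2B at 0x18 = 0526
  after D2: wrote 6B at 0x17 = 88af7fb14e18
  after D3: wrote 7B at 0x0e = af7fb14e18a477
query mem[0x0e]=0xaf, mem[0x14]=0x77, mem[0x0b]=0x03

MEM[0x0e,0x14,0x0b] = af 77 03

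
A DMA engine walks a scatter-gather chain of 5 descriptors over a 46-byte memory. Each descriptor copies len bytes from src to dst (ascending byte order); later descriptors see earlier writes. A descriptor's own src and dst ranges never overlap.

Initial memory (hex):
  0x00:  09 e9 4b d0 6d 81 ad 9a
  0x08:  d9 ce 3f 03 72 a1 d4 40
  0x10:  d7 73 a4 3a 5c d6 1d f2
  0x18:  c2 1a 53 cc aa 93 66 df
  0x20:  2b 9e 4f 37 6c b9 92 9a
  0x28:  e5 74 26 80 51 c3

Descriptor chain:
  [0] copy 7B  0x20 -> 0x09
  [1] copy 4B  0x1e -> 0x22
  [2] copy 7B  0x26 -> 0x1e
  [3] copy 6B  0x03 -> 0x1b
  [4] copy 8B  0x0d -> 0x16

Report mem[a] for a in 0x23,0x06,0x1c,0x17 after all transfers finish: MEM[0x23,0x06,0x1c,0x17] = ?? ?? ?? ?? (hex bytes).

#0 dst[0x09+7] := {0x2b,0x9e,0x4f,0x37,0x6c,0xb9,0x92}
#1 dst[0x22+4] := {0x66,0xdf,0x2b,0x9e}
#2 dst[0x1e+7] := {0x92,0x9a,0xe5,0x74,0x26,0x80,0x51}
#3 dst[0x1b+6] := {0xd0,0x6d,0x81,0xad,0x9a,0xd9}
#4 dst[0x16+8] := {0x6c,0xb9,0x92,0xd7,0x73,0xa4,0x3a,0x5c}
query mem[0x23]=0x80, mem[0x06]=0xad, mem[0x1c]=0x3a, mem[0x17]=0xb9

MEM[0x23,0x06,0x1c,0x17] = 80 ad 3a b9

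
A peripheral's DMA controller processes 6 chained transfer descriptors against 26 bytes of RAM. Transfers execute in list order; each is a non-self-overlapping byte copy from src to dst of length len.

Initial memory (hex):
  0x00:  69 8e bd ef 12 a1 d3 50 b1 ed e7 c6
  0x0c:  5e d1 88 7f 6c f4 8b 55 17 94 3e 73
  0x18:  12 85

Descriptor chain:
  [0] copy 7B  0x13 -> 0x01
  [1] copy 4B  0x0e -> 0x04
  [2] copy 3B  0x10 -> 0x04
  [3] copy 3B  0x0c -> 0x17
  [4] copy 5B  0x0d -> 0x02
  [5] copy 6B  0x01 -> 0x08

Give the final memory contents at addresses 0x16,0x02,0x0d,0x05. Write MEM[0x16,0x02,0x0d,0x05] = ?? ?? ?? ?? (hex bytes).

#0 dst[0x01+7] := {0x55,0x17,0x94,0x3e,0x73,0x12,0x85}
#1 dst[0x04+4] := {0x88,0x7f,0x6c,0xf4}
#2 dst[0x04+3] := {0x6c,0xf4,0x8b}
#3 dst[0x17+3] := {0x5e,0xd1,0x88}
#4 dst[0x02+5] := {0xd1,0x88,0x7f,0x6c,0xf4}
#5 dst[0x08+6] := {0x55,0xd1,0x88,0x7f,0x6c,0xf4}
query mem[0x16]=0x3e, mem[0x02]=0xd1, mem[0x0d]=0xf4, mem[0x05]=0x6c

MEM[0x16,0x02,0x0d,0x05] = 3e d1 f4 6c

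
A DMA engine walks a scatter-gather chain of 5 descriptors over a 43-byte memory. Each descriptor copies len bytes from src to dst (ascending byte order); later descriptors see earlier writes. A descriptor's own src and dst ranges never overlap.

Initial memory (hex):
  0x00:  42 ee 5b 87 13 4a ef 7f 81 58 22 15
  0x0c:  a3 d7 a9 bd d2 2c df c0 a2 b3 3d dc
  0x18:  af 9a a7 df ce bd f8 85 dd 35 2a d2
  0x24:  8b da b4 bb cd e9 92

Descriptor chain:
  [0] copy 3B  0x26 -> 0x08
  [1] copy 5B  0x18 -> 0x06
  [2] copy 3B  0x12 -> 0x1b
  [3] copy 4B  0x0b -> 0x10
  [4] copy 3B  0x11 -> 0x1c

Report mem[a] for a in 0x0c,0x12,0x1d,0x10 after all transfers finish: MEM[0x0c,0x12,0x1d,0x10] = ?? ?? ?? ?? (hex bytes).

MEM[0x0c,0x12,0x1d,0x10] = a3 d7 d7 15

D0: mem[0x08..0x0a] <- [b4 bb cd]
D1: mem[0x06..0x0a] <- [af 9a a7 df ce]
D2: mem[0x1b..0x1d] <- [df c0 a2]
D3: mem[0x10..0x13] <- [15 a3 d7 a9]
D4: mem[0x1c..0x1e] <- [a3 d7 a9]
query mem[0x0c]=0xa3, mem[0x12]=0xd7, mem[0x1d]=0xd7, mem[0x10]=0x15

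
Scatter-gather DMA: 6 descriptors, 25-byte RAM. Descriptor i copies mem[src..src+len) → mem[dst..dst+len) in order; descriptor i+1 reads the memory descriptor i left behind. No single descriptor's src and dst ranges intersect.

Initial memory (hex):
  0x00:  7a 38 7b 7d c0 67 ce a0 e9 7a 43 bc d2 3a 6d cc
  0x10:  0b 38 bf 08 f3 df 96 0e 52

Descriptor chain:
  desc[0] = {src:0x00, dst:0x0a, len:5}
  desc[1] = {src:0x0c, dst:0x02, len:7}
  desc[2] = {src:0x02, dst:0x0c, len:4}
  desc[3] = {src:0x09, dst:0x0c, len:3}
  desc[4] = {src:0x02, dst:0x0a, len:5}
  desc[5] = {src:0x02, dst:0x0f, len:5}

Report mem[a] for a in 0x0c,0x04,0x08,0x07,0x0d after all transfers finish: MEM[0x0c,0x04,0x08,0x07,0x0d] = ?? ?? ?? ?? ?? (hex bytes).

D0: mem[0x0a..0x0e] <- [7a 38 7b 7d c0]
D1: mem[0x02..0x08] <- [7b 7d c0 cc 0b 38 bf]
D2: mem[0x0c..0x0f] <- [7b 7d c0 cc]
D3: mem[0x0c..0x0e] <- [7a 7a 38]
D4: mem[0x0a..0x0e] <- [7b 7d c0 cc 0b]
D5: mem[0x0f..0x13] <- [7b 7d c0 cc 0b]
query mem[0x0c]=0xc0, mem[0x04]=0xc0, mem[0x08]=0xbf, mem[0x07]=0x38, mem[0x0d]=0xcc

MEM[0x0c,0x04,0x08,0x07,0x0d] = c0 c0 bf 38 cc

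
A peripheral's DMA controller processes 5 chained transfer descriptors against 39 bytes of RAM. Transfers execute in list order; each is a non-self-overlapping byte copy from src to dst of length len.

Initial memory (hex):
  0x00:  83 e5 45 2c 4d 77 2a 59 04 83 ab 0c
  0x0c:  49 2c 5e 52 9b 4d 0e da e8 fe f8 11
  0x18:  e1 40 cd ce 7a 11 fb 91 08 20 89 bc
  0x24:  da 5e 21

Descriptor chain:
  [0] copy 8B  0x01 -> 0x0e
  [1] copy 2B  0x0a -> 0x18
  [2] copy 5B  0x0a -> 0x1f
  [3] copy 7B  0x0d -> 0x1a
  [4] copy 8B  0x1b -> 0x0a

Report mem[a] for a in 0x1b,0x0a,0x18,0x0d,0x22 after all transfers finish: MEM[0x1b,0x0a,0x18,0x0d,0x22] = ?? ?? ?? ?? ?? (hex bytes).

MEM[0x1b,0x0a,0x18,0x0d,0x22] = e5 e5 ab 4d 2c

  after D0: wrote 8B at 0x0e = e5452c4d772a5904
  after D1: wrote 2B at 0x18 = ab0c
  after D2: wrote 5B at 0x1f = ab0c492ce5
  after D3: wrote 7B at 0x1a = 2ce5452c4d772a
  after D4: wrote 8B at 0x0a = e5452c4d772a492c
query mem[0x1b]=0xe5, mem[0x0a]=0xe5, mem[0x18]=0xab, mem[0x0d]=0x4d, mem[0x22]=0x2c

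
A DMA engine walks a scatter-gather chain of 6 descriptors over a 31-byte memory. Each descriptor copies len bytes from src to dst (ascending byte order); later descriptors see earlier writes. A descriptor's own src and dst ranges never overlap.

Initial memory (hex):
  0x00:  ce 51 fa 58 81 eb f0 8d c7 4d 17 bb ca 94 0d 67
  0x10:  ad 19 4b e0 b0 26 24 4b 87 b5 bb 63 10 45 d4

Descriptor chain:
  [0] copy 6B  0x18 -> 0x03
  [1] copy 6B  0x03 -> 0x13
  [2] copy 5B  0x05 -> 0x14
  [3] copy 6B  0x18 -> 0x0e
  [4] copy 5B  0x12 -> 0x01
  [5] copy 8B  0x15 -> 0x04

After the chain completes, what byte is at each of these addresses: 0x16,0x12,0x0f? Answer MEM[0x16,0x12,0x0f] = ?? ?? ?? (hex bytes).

  after D0: wrote 6B at 0x03 = 87b5bb631045
  after D1: wrote 6B at 0x13 = 87b5bb631045
  after D2: wrote 5B at 0x14 = bb6310454d
  after D3: wrote 6B at 0x0e = 4db5bb631045
  after D4: wrote 5B at 0x01 = 1045bb6310
  after D5: wrote 8B at 0x04 = 6310454db5bb6310
query mem[0x16]=0x10, mem[0x12]=0x10, mem[0x0f]=0xb5

MEM[0x16,0x12,0x0f] = 10 10 b5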